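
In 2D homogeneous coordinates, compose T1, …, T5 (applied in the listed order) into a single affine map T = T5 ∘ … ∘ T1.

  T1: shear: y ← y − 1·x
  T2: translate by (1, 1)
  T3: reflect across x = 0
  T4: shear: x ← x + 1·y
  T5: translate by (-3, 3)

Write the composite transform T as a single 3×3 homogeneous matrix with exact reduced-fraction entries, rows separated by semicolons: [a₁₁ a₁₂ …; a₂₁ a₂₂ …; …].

T1 = [1 0 0; -1 1 0; 0 0 1]
T2·T1 = [1 0 1; -1 1 1; 0 0 1]
T3·…·T1 = [-1 0 -1; -1 1 1; 0 0 1]
T4·…·T1 = [-2 1 0; -1 1 1; 0 0 1]
T5·…·T1 = [-2 1 -3; -1 1 4; 0 0 1]

T = [-2 1 -3; -1 1 4; 0 0 1]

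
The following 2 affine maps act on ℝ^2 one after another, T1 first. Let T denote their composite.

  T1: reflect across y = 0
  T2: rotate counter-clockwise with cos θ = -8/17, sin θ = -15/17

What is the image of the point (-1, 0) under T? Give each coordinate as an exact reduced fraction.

T(p) = (8/17, 15/17)

T1 reflect across y = 0: (-1, 0) → (-1, 0)
T2 rotate counter-clockwise with cos θ = -8/17, sin θ = -15/17: (-1, 0) → (8/17, 15/17)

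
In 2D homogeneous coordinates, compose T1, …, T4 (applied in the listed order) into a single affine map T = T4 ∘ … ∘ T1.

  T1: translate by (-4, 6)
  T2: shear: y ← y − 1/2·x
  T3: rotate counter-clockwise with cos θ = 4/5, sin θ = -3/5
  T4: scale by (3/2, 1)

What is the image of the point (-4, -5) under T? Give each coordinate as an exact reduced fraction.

T1 translate by (-4, 6): (-4, -5) → (-8, 1)
T2 shear: y ← y − 1/2·x: (-8, 1) → (-8, 5)
T3 rotate counter-clockwise with cos θ = 4/5, sin θ = -3/5: (-8, 5) → (-17/5, 44/5)
T4 scale by (3/2, 1): (-17/5, 44/5) → (-51/10, 44/5)

T(p) = (-51/10, 44/5)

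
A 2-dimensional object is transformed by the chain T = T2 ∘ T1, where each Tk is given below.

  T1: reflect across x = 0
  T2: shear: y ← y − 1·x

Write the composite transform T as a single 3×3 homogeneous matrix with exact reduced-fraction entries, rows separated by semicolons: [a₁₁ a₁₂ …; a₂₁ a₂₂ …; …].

T1 = [-1 0 0; 0 1 0; 0 0 1]
T2·T1 = [-1 0 0; 1 1 0; 0 0 1]

T = [-1 0 0; 1 1 0; 0 0 1]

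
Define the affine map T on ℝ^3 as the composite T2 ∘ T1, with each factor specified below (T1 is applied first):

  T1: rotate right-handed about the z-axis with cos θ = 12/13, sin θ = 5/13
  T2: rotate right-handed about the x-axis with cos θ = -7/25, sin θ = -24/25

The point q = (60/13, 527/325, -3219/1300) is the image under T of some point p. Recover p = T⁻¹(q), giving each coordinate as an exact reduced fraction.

p = (5, 0, 9/4)

T1 = [12/13 -5/13 0 0; 5/13 12/13 0 0; 0 0 1 0; 0 0 0 1]
T2·T1 = [12/13 -5/13 0 0; -7/65 -84/325 24/25 0; -24/65 -288/325 -7/25 0; 0 0 0 1]
det M = 1; M⁻¹ = [12/13 -7/65 -24/65 0; -5/13 -84/325 -288/325 0; 0 24/25 -7/25 0; 0 0 0 1]
M⁻¹ · (60/13, 527/325, -3219/1300)ᵀ = (5, 0, 9/4)ᵀ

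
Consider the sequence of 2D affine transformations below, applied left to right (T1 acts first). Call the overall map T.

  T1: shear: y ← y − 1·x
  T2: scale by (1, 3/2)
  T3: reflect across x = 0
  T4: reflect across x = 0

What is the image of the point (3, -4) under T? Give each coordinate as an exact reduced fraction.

T1 shear: y ← y − 1·x: (3, -4) → (3, -7)
T2 scale by (1, 3/2): (3, -7) → (3, -21/2)
T3 reflect across x = 0: (3, -21/2) → (-3, -21/2)
T4 reflect across x = 0: (-3, -21/2) → (3, -21/2)

T(p) = (3, -21/2)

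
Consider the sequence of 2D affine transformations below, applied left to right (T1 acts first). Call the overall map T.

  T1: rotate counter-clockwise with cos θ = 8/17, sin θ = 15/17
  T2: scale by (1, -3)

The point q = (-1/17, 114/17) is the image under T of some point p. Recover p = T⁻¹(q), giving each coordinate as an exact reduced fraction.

T1 = [8/17 -15/17 0; 15/17 8/17 0; 0 0 1]
T2·T1 = [8/17 -15/17 0; -45/17 -24/17 0; 0 0 1]
det M = -3; M⁻¹ = [8/17 -5/17 0; -15/17 -8/51 0; 0 0 1]
M⁻¹ · (-1/17, 114/17)ᵀ = (-2, -1)ᵀ

p = (-2, -1)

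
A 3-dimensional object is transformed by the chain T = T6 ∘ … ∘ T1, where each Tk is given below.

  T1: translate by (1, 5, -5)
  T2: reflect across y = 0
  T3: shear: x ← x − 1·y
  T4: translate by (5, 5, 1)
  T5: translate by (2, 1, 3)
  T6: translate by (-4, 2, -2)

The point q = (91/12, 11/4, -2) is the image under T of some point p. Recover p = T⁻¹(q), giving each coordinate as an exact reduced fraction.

T1 = [1 0 0 1; 0 1 0 5; 0 0 1 -5; 0 0 0 1]
T2·T1 = [1 0 0 1; 0 -1 0 -5; 0 0 1 -5; 0 0 0 1]
T3·…·T1 = [1 1 0 6; 0 -1 0 -5; 0 0 1 -5; 0 0 0 1]
T4·…·T1 = [1 1 0 11; 0 -1 0 0; 0 0 1 -4; 0 0 0 1]
T5·…·T1 = [1 1 0 13; 0 -1 0 1; 0 0 1 -1; 0 0 0 1]
T6·…·T1 = [1 1 0 9; 0 -1 0 3; 0 0 1 -3; 0 0 0 1]
det M = -1; M⁻¹ = [1 1 0 -12; 0 -1 0 3; 0 0 1 3; 0 0 0 1]
M⁻¹ · (91/12, 11/4, -2)ᵀ = (-5/3, 1/4, 1)ᵀ

p = (-5/3, 1/4, 1)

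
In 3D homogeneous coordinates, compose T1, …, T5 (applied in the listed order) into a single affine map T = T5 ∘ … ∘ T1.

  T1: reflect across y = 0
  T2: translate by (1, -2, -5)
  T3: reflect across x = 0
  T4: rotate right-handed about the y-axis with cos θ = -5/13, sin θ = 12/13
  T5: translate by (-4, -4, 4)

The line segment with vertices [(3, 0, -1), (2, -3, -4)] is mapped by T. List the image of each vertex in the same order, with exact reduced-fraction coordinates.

T1 reflect across y = 0: (3, 0, -1) → (3, 0, -1); (2, -3, -4) → (2, 3, -4)
T2 translate by (1, -2, -5): (3, 0, -1) → (4, -2, -6); (2, 3, -4) → (3, 1, -9)
T3 reflect across x = 0: (4, -2, -6) → (-4, -2, -6); (3, 1, -9) → (-3, 1, -9)
T4 rotate right-handed about the y-axis with cos θ = -5/13, sin θ = 12/13: (-4, -2, -6) → (-4, -2, 6); (-3, 1, -9) → (-93/13, 1, 81/13)
T5 translate by (-4, -4, 4): (-4, -2, 6) → (-8, -6, 10); (-93/13, 1, 81/13) → (-145/13, -3, 133/13)

image vertices: (-8, -6, 10), (-145/13, -3, 133/13)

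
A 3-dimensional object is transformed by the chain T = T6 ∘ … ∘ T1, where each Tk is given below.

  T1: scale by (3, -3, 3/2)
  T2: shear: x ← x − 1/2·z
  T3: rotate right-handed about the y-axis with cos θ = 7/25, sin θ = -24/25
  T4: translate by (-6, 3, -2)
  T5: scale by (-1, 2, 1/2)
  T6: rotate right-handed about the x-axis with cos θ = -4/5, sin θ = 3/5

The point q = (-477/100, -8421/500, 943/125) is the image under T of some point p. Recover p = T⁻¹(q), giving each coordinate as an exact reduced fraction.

T1 = [3 0 0 0; 0 -3 0 0; 0 0 3/2 0; 0 0 0 1]
T2·T1 = [3 0 -3/4 0; 0 -3 0 0; 0 0 3/2 0; 0 0 0 1]
T3·…·T1 = [21/25 0 -33/20 0; 0 -3 0 0; 72/25 0 -3/10 0; 0 0 0 1]
T4·…·T1 = [21/25 0 -33/20 -6; 0 -3 0 3; 72/25 0 -3/10 -2; 0 0 0 1]
T5·…·T1 = [-21/25 0 33/20 6; 0 -6 0 6; 36/25 0 -3/20 -1; 0 0 0 1]
T6·…·T1 = [-21/25 0 33/20 6; -108/125 24/5 9/100 -21/5; -144/125 -18/5 3/25 22/5; 0 0 0 1]
det M = 27/2; M⁻¹ = [1/15 -11/25 -44/75 1/3; 0 2/15 -1/10 1; 16/25 -28/125 -112/375 -52/15; 0 0 0 1]
M⁻¹ · (-477/100, -8421/500, 943/125)ᵀ = (3, -2, -5)ᵀ

p = (3, -2, -5)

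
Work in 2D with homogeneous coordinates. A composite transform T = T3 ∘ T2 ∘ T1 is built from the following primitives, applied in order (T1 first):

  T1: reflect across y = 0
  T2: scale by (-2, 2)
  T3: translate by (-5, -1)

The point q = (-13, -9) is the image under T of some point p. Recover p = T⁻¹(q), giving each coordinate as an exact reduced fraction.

p = (4, 4)

T1 = [1 0 0; 0 -1 0; 0 0 1]
T2·T1 = [-2 0 0; 0 -2 0; 0 0 1]
T3·…·T1 = [-2 0 -5; 0 -2 -1; 0 0 1]
det M = 4; M⁻¹ = [-1/2 0 -5/2; 0 -1/2 -1/2; 0 0 1]
M⁻¹ · (-13, -9)ᵀ = (4, 4)ᵀ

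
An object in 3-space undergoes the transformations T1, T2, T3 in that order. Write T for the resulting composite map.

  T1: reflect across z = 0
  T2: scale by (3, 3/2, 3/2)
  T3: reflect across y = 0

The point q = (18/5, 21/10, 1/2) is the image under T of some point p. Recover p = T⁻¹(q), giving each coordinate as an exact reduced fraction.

p = (6/5, -7/5, -1/3)

T1 = [1 0 0 0; 0 1 0 0; 0 0 -1 0; 0 0 0 1]
T2·T1 = [3 0 0 0; 0 3/2 0 0; 0 0 -3/2 0; 0 0 0 1]
T3·…·T1 = [3 0 0 0; 0 -3/2 0 0; 0 0 -3/2 0; 0 0 0 1]
det M = 27/4; M⁻¹ = [1/3 0 0 0; 0 -2/3 0 0; 0 0 -2/3 0; 0 0 0 1]
M⁻¹ · (18/5, 21/10, 1/2)ᵀ = (6/5, -7/5, -1/3)ᵀ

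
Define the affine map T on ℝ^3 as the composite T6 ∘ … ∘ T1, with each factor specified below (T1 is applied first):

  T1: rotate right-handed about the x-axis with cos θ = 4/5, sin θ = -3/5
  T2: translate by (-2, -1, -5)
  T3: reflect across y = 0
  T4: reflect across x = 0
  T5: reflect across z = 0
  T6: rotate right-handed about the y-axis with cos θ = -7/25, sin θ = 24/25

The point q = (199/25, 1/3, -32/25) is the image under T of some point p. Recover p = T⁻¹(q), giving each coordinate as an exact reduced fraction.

p = (3, 7/3, -2)

T1 = [1 0 0 0; 0 4/5 3/5 0; 0 -3/5 4/5 0; 0 0 0 1]
T2·T1 = [1 0 0 -2; 0 4/5 3/5 -1; 0 -3/5 4/5 -5; 0 0 0 1]
T3·…·T1 = [1 0 0 -2; 0 -4/5 -3/5 1; 0 -3/5 4/5 -5; 0 0 0 1]
T4·…·T1 = [-1 0 0 2; 0 -4/5 -3/5 1; 0 -3/5 4/5 -5; 0 0 0 1]
T5·…·T1 = [-1 0 0 2; 0 -4/5 -3/5 1; 0 3/5 -4/5 5; 0 0 0 1]
T6·…·T1 = [7/25 72/125 -96/125 106/25; 0 -4/5 -3/5 1; 24/25 -21/125 28/125 -83/25; 0 0 0 1]
det M = -1; M⁻¹ = [7/25 0 24/25 2; 72/125 -4/5 -21/125 -11/5; -96/125 -3/5 28/125 23/5; 0 0 0 1]
M⁻¹ · (199/25, 1/3, -32/25)ᵀ = (3, 7/3, -2)ᵀ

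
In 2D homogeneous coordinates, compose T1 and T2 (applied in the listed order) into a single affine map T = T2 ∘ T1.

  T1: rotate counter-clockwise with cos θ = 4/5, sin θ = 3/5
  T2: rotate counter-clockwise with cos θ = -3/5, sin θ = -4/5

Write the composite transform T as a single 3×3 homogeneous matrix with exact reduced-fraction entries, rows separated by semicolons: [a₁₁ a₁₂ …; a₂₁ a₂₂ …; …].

T = [0 1 0; -1 0 0; 0 0 1]

T1 = [4/5 -3/5 0; 3/5 4/5 0; 0 0 1]
T2·T1 = [0 1 0; -1 0 0; 0 0 1]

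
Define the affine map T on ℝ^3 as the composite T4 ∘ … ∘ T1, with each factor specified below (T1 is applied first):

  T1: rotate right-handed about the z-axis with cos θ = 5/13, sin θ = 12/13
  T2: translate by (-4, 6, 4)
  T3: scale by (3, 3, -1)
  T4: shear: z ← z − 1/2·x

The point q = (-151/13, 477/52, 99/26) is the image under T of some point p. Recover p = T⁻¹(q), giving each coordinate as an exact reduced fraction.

p = (-8/3, -5/4, -2)

T1 = [5/13 -12/13 0 0; 12/13 5/13 0 0; 0 0 1 0; 0 0 0 1]
T2·T1 = [5/13 -12/13 0 -4; 12/13 5/13 0 6; 0 0 1 4; 0 0 0 1]
T3·…·T1 = [15/13 -36/13 0 -12; 36/13 15/13 0 18; 0 0 -1 -4; 0 0 0 1]
T4·…·T1 = [15/13 -36/13 0 -12; 36/13 15/13 0 18; -15/26 18/13 -1 2; 0 0 0 1]
det M = -9; M⁻¹ = [5/39 4/13 0 -4; -4/13 5/39 0 -6; -1/2 0 -1 -4; 0 0 0 1]
M⁻¹ · (-151/13, 477/52, 99/26)ᵀ = (-8/3, -5/4, -2)ᵀ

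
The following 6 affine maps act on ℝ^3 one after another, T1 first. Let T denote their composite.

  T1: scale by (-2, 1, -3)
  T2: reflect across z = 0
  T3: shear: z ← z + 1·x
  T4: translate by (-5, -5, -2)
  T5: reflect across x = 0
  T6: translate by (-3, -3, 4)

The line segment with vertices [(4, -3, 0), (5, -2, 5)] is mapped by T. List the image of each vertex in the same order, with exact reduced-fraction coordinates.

image vertices: (10, -11, -6), (12, -10, 7)

T1 scale by (-2, 1, -3): (4, -3, 0) → (-8, -3, 0); (5, -2, 5) → (-10, -2, -15)
T2 reflect across z = 0: (-8, -3, 0) → (-8, -3, 0); (-10, -2, -15) → (-10, -2, 15)
T3 shear: z ← z + 1·x: (-8, -3, 0) → (-8, -3, -8); (-10, -2, 15) → (-10, -2, 5)
T4 translate by (-5, -5, -2): (-8, -3, -8) → (-13, -8, -10); (-10, -2, 5) → (-15, -7, 3)
T5 reflect across x = 0: (-13, -8, -10) → (13, -8, -10); (-15, -7, 3) → (15, -7, 3)
T6 translate by (-3, -3, 4): (13, -8, -10) → (10, -11, -6); (15, -7, 3) → (12, -10, 7)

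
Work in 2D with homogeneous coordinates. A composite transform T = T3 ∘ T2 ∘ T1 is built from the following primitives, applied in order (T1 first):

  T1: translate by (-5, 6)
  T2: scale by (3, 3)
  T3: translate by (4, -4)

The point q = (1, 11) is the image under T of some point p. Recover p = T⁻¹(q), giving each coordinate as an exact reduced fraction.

T1 = [1 0 -5; 0 1 6; 0 0 1]
T2·T1 = [3 0 -15; 0 3 18; 0 0 1]
T3·…·T1 = [3 0 -11; 0 3 14; 0 0 1]
det M = 9; M⁻¹ = [1/3 0 11/3; 0 1/3 -14/3; 0 0 1]
M⁻¹ · (1, 11)ᵀ = (4, -1)ᵀ

p = (4, -1)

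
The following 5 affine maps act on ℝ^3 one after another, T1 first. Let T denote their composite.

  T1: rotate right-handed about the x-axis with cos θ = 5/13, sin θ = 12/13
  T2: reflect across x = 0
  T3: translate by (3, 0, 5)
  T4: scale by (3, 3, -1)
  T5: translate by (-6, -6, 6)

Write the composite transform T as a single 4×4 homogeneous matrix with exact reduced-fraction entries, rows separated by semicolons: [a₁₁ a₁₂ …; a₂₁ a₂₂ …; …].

T1 = [1 0 0 0; 0 5/13 -12/13 0; 0 12/13 5/13 0; 0 0 0 1]
T2·T1 = [-1 0 0 0; 0 5/13 -12/13 0; 0 12/13 5/13 0; 0 0 0 1]
T3·…·T1 = [-1 0 0 3; 0 5/13 -12/13 0; 0 12/13 5/13 5; 0 0 0 1]
T4·…·T1 = [-3 0 0 9; 0 15/13 -36/13 0; 0 -12/13 -5/13 -5; 0 0 0 1]
T5·…·T1 = [-3 0 0 3; 0 15/13 -36/13 -6; 0 -12/13 -5/13 1; 0 0 0 1]

T = [-3 0 0 3; 0 15/13 -36/13 -6; 0 -12/13 -5/13 1; 0 0 0 1]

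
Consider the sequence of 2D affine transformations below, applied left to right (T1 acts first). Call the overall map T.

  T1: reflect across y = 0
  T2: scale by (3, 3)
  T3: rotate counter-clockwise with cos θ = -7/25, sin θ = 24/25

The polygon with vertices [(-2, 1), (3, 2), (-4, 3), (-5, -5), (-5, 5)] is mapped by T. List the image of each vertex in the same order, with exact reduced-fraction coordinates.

image vertices: (114/25, -123/25), (81/25, 258/25), (12, -9), (-51/5, -93/5), (93/5, -51/5)

T1 reflect across y = 0: (-2, 1) → (-2, -1); (3, 2) → (3, -2); (-4, 3) → (-4, -3); (-5, -5) → (-5, 5); (-5, 5) → (-5, -5)
T2 scale by (3, 3): (-2, -1) → (-6, -3); (3, -2) → (9, -6); (-4, -3) → (-12, -9); (-5, 5) → (-15, 15); (-5, -5) → (-15, -15)
T3 rotate counter-clockwise with cos θ = -7/25, sin θ = 24/25: (-6, -3) → (114/25, -123/25); (9, -6) → (81/25, 258/25); (-12, -9) → (12, -9); (-15, 15) → (-51/5, -93/5); (-15, -15) → (93/5, -51/5)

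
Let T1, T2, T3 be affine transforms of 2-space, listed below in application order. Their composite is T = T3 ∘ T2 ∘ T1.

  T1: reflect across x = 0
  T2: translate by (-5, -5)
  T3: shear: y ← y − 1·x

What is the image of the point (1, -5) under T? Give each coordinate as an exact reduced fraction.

T(p) = (-6, -4)

T1 reflect across x = 0: (1, -5) → (-1, -5)
T2 translate by (-5, -5): (-1, -5) → (-6, -10)
T3 shear: y ← y − 1·x: (-6, -10) → (-6, -4)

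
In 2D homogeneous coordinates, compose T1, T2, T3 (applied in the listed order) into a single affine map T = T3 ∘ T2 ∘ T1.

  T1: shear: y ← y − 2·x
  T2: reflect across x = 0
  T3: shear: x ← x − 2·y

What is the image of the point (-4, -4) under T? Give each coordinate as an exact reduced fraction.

T(p) = (-4, 4)

T1 shear: y ← y − 2·x: (-4, -4) → (-4, 4)
T2 reflect across x = 0: (-4, 4) → (4, 4)
T3 shear: x ← x − 2·y: (4, 4) → (-4, 4)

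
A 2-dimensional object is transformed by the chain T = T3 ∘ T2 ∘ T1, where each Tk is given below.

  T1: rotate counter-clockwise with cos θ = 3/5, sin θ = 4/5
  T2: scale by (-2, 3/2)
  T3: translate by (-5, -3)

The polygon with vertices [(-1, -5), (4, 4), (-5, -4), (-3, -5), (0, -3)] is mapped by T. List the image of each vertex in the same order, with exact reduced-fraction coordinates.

T1 rotate counter-clockwise with cos θ = 3/5, sin θ = 4/5: (-1, -5) → (17/5, -19/5); (4, 4) → (-4/5, 28/5); (-5, -4) → (1/5, -32/5); (-3, -5) → (11/5, -27/5); (0, -3) → (12/5, -9/5)
T2 scale by (-2, 3/2): (17/5, -19/5) → (-34/5, -57/10); (-4/5, 28/5) → (8/5, 42/5); (1/5, -32/5) → (-2/5, -48/5); (11/5, -27/5) → (-22/5, -81/10); (12/5, -9/5) → (-24/5, -27/10)
T3 translate by (-5, -3): (-34/5, -57/10) → (-59/5, -87/10); (8/5, 42/5) → (-17/5, 27/5); (-2/5, -48/5) → (-27/5, -63/5); (-22/5, -81/10) → (-47/5, -111/10); (-24/5, -27/10) → (-49/5, -57/10)

image vertices: (-59/5, -87/10), (-17/5, 27/5), (-27/5, -63/5), (-47/5, -111/10), (-49/5, -57/10)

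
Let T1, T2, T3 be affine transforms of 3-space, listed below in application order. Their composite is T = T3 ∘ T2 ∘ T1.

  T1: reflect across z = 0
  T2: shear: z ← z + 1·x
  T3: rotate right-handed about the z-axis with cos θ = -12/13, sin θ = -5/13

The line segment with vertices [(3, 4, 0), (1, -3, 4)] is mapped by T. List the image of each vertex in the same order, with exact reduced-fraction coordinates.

image vertices: (-16/13, -63/13, 3), (-27/13, 31/13, -3)

T1 reflect across z = 0: (3, 4, 0) → (3, 4, 0); (1, -3, 4) → (1, -3, -4)
T2 shear: z ← z + 1·x: (3, 4, 0) → (3, 4, 3); (1, -3, -4) → (1, -3, -3)
T3 rotate right-handed about the z-axis with cos θ = -12/13, sin θ = -5/13: (3, 4, 3) → (-16/13, -63/13, 3); (1, -3, -3) → (-27/13, 31/13, -3)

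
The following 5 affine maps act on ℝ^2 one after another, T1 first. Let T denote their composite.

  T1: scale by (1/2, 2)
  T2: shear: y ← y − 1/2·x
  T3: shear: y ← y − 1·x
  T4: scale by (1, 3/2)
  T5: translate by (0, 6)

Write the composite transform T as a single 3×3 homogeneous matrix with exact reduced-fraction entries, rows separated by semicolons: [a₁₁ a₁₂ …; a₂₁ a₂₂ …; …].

T1 = [1/2 0 0; 0 2 0; 0 0 1]
T2·T1 = [1/2 0 0; -1/4 2 0; 0 0 1]
T3·…·T1 = [1/2 0 0; -3/4 2 0; 0 0 1]
T4·…·T1 = [1/2 0 0; -9/8 3 0; 0 0 1]
T5·…·T1 = [1/2 0 0; -9/8 3 6; 0 0 1]

T = [1/2 0 0; -9/8 3 6; 0 0 1]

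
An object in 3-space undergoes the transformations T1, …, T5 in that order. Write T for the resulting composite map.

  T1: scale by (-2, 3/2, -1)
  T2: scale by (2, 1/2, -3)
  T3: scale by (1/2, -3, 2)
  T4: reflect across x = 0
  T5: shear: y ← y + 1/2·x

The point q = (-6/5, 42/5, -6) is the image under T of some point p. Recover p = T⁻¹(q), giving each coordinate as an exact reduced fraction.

p = (-3/5, -4, -1)

T1 = [-2 0 0 0; 0 3/2 0 0; 0 0 -1 0; 0 0 0 1]
T2·T1 = [-4 0 0 0; 0 3/4 0 0; 0 0 3 0; 0 0 0 1]
T3·…·T1 = [-2 0 0 0; 0 -9/4 0 0; 0 0 6 0; 0 0 0 1]
T4·…·T1 = [2 0 0 0; 0 -9/4 0 0; 0 0 6 0; 0 0 0 1]
T5·…·T1 = [2 0 0 0; 1 -9/4 0 0; 0 0 6 0; 0 0 0 1]
det M = -27; M⁻¹ = [1/2 0 0 0; 2/9 -4/9 0 0; 0 0 1/6 0; 0 0 0 1]
M⁻¹ · (-6/5, 42/5, -6)ᵀ = (-3/5, -4, -1)ᵀ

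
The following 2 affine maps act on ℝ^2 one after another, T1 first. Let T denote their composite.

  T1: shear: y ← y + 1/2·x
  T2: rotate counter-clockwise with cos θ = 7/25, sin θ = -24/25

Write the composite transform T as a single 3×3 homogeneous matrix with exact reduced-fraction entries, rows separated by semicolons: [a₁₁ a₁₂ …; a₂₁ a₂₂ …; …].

T1 = [1 0 0; 1/2 1 0; 0 0 1]
T2·T1 = [19/25 24/25 0; -41/50 7/25 0; 0 0 1]

T = [19/25 24/25 0; -41/50 7/25 0; 0 0 1]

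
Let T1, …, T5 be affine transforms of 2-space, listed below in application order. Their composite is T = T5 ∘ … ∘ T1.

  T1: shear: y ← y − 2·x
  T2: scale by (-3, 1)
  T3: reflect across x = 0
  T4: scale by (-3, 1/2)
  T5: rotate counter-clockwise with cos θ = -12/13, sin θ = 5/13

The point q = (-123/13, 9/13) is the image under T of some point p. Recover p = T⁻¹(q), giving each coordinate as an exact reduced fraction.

p = (-1, 4)

T1 = [1 0 0; -2 1 0; 0 0 1]
T2·T1 = [-3 0 0; -2 1 0; 0 0 1]
T3·…·T1 = [3 0 0; -2 1 0; 0 0 1]
T4·…·T1 = [-9 0 0; -1 1/2 0; 0 0 1]
T5·…·T1 = [113/13 -5/26 0; -33/13 -6/13 0; 0 0 1]
det M = -9/2; M⁻¹ = [4/39 -5/117 0; -22/39 -226/117 0; 0 0 1]
M⁻¹ · (-123/13, 9/13)ᵀ = (-1, 4)ᵀ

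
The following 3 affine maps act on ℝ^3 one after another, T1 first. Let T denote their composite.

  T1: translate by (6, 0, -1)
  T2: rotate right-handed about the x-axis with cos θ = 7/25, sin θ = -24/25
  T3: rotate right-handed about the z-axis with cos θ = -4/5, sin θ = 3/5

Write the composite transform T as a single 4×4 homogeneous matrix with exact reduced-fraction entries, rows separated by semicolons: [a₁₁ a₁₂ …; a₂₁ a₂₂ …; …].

T1 = [1 0 0 6; 0 1 0 0; 0 0 1 -1; 0 0 0 1]
T2·T1 = [1 0 0 6; 0 7/25 24/25 -24/25; 0 -24/25 7/25 -7/25; 0 0 0 1]
T3·…·T1 = [-4/5 -21/125 -72/125 -528/125; 3/5 -28/125 -96/125 546/125; 0 -24/25 7/25 -7/25; 0 0 0 1]

T = [-4/5 -21/125 -72/125 -528/125; 3/5 -28/125 -96/125 546/125; 0 -24/25 7/25 -7/25; 0 0 0 1]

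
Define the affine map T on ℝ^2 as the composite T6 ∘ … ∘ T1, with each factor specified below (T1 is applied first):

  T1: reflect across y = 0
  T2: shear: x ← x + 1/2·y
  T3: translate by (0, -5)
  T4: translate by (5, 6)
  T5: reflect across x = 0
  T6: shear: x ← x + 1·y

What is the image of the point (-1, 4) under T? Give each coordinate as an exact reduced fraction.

T(p) = (-5, -3)

T1 reflect across y = 0: (-1, 4) → (-1, -4)
T2 shear: x ← x + 1/2·y: (-1, -4) → (-3, -4)
T3 translate by (0, -5): (-3, -4) → (-3, -9)
T4 translate by (5, 6): (-3, -9) → (2, -3)
T5 reflect across x = 0: (2, -3) → (-2, -3)
T6 shear: x ← x + 1·y: (-2, -3) → (-5, -3)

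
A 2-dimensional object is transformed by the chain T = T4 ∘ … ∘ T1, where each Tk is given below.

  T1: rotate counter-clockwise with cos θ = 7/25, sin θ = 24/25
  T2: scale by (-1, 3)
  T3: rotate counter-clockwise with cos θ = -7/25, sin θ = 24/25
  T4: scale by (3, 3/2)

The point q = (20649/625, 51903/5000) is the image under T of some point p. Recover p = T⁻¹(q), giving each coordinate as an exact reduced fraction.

p = (-5, 9/4)

T1 = [7/25 -24/25 0; 24/25 7/25 0; 0 0 1]
T2·T1 = [-7/25 24/25 0; 72/25 21/25 0; 0 0 1]
T3·…·T1 = [-1679/625 -672/625 0; -672/625 429/625 0; 0 0 1]
T4·…·T1 = [-5037/625 -2016/625 0; -1008/625 1287/1250 0; 0 0 1]
det M = -27/2; M⁻¹ = [-143/1875 -448/1875 0; -224/1875 3358/5625 0; 0 0 1]
M⁻¹ · (20649/625, 51903/5000)ᵀ = (-5, 9/4)ᵀ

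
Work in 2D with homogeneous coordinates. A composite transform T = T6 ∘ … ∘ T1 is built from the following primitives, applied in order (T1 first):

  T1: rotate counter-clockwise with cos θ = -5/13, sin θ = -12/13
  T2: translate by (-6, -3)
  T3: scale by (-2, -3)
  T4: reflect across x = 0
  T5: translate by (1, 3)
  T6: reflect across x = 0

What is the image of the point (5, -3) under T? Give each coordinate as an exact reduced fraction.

T1 rotate counter-clockwise with cos θ = -5/13, sin θ = -12/13: (5, -3) → (-61/13, -45/13)
T2 translate by (-6, -3): (-61/13, -45/13) → (-139/13, -84/13)
T3 scale by (-2, -3): (-139/13, -84/13) → (278/13, 252/13)
T4 reflect across x = 0: (278/13, 252/13) → (-278/13, 252/13)
T5 translate by (1, 3): (-278/13, 252/13) → (-265/13, 291/13)
T6 reflect across x = 0: (-265/13, 291/13) → (265/13, 291/13)

T(p) = (265/13, 291/13)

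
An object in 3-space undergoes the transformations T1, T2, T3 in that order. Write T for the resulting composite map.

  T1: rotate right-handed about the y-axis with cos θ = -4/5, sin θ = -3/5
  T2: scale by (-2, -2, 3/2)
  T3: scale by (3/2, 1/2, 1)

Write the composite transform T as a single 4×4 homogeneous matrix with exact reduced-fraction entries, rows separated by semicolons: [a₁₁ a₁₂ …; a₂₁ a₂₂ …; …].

T1 = [-4/5 0 -3/5 0; 0 1 0 0; 3/5 0 -4/5 0; 0 0 0 1]
T2·T1 = [8/5 0 6/5 0; 0 -2 0 0; 9/10 0 -6/5 0; 0 0 0 1]
T3·…·T1 = [12/5 0 9/5 0; 0 -1 0 0; 9/10 0 -6/5 0; 0 0 0 1]

T = [12/5 0 9/5 0; 0 -1 0 0; 9/10 0 -6/5 0; 0 0 0 1]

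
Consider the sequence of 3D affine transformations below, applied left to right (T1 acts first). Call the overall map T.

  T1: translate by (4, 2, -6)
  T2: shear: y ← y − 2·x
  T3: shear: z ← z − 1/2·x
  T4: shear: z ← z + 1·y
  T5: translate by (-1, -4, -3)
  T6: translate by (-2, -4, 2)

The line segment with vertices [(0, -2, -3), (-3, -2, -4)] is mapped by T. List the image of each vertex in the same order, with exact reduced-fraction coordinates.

image vertices: (1, -16, -20), (-2, -10, -27/2)

T1 translate by (4, 2, -6): (0, -2, -3) → (4, 0, -9); (-3, -2, -4) → (1, 0, -10)
T2 shear: y ← y − 2·x: (4, 0, -9) → (4, -8, -9); (1, 0, -10) → (1, -2, -10)
T3 shear: z ← z − 1/2·x: (4, -8, -9) → (4, -8, -11); (1, -2, -10) → (1, -2, -21/2)
T4 shear: z ← z + 1·y: (4, -8, -11) → (4, -8, -19); (1, -2, -21/2) → (1, -2, -25/2)
T5 translate by (-1, -4, -3): (4, -8, -19) → (3, -12, -22); (1, -2, -25/2) → (0, -6, -31/2)
T6 translate by (-2, -4, 2): (3, -12, -22) → (1, -16, -20); (0, -6, -31/2) → (-2, -10, -27/2)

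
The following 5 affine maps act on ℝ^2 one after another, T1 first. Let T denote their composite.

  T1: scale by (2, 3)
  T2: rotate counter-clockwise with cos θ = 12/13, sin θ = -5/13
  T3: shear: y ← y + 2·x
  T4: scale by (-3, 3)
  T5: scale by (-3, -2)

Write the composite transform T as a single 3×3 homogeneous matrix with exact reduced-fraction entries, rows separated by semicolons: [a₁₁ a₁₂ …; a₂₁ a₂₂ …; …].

T = [216/13 135/13 0; -228/13 -396/13 0; 0 0 1]

T1 = [2 0 0; 0 3 0; 0 0 1]
T2·T1 = [24/13 15/13 0; -10/13 36/13 0; 0 0 1]
T3·…·T1 = [24/13 15/13 0; 38/13 66/13 0; 0 0 1]
T4·…·T1 = [-72/13 -45/13 0; 114/13 198/13 0; 0 0 1]
T5·…·T1 = [216/13 135/13 0; -228/13 -396/13 0; 0 0 1]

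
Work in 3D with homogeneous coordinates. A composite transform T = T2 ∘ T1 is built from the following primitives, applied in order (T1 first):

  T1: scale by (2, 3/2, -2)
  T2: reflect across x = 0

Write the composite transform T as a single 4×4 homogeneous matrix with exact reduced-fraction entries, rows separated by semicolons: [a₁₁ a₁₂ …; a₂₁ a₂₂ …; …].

T = [-2 0 0 0; 0 3/2 0 0; 0 0 -2 0; 0 0 0 1]

T1 = [2 0 0 0; 0 3/2 0 0; 0 0 -2 0; 0 0 0 1]
T2·T1 = [-2 0 0 0; 0 3/2 0 0; 0 0 -2 0; 0 0 0 1]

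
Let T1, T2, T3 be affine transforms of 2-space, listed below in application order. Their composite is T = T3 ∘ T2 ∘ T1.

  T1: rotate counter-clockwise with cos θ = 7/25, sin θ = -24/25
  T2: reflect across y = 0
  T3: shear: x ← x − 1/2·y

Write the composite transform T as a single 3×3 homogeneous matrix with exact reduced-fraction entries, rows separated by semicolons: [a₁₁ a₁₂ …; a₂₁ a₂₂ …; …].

T1 = [7/25 24/25 0; -24/25 7/25 0; 0 0 1]
T2·T1 = [7/25 24/25 0; 24/25 -7/25 0; 0 0 1]
T3·…·T1 = [-1/5 11/10 0; 24/25 -7/25 0; 0 0 1]

T = [-1/5 11/10 0; 24/25 -7/25 0; 0 0 1]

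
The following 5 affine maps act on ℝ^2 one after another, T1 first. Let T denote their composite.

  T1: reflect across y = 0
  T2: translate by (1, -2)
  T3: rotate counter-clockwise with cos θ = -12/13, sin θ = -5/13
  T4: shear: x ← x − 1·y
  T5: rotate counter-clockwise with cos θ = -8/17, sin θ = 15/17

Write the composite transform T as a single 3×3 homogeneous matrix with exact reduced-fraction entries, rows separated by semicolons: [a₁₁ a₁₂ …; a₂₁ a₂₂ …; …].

T1 = [1 0 0; 0 -1 0; 0 0 1]
T2·T1 = [1 0 1; 0 -1 -2; 0 0 1]
T3·…·T1 = [-12/13 -5/13 -22/13; -5/13 12/13 19/13; 0 0 1]
T4·…·T1 = [-7/13 -17/13 -41/13; -5/13 12/13 19/13; 0 0 1]
T5·…·T1 = [131/221 -44/221 43/221; -5/17 -27/17 -59/17; 0 0 1]

T = [131/221 -44/221 43/221; -5/17 -27/17 -59/17; 0 0 1]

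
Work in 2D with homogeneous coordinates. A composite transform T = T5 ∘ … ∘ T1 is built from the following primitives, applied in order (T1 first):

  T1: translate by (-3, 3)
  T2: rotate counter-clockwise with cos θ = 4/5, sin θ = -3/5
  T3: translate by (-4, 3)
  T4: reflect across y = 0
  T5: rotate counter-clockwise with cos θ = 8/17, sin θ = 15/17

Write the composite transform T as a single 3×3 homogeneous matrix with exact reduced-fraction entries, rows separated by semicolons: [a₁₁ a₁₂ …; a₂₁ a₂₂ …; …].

T1 = [1 0 -3; 0 1 3; 0 0 1]
T2·T1 = [4/5 3/5 -3/5; -3/5 4/5 21/5; 0 0 1]
T3·…·T1 = [4/5 3/5 -23/5; -3/5 4/5 36/5; 0 0 1]
T4·…·T1 = [4/5 3/5 -23/5; 3/5 -4/5 -36/5; 0 0 1]
T5·…·T1 = [-13/85 84/85 356/85; 84/85 13/85 -633/85; 0 0 1]

T = [-13/85 84/85 356/85; 84/85 13/85 -633/85; 0 0 1]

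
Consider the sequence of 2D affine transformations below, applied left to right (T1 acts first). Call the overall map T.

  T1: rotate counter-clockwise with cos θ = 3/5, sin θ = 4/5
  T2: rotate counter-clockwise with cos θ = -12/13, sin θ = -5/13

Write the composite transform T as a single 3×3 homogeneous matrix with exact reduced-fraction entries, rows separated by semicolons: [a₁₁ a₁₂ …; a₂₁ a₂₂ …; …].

T1 = [3/5 -4/5 0; 4/5 3/5 0; 0 0 1]
T2·T1 = [-16/65 63/65 0; -63/65 -16/65 0; 0 0 1]

T = [-16/65 63/65 0; -63/65 -16/65 0; 0 0 1]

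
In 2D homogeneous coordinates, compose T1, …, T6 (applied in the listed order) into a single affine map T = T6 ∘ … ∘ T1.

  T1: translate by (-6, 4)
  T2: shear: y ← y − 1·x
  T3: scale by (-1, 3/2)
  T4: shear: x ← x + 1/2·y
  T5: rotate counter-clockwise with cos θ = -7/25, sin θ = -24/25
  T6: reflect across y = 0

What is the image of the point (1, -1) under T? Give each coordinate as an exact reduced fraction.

T(p) = (211/25, 348/25)

T1 translate by (-6, 4): (1, -1) → (-5, 3)
T2 shear: y ← y − 1·x: (-5, 3) → (-5, 8)
T3 scale by (-1, 3/2): (-5, 8) → (5, 12)
T4 shear: x ← x + 1/2·y: (5, 12) → (11, 12)
T5 rotate counter-clockwise with cos θ = -7/25, sin θ = -24/25: (11, 12) → (211/25, -348/25)
T6 reflect across y = 0: (211/25, -348/25) → (211/25, 348/25)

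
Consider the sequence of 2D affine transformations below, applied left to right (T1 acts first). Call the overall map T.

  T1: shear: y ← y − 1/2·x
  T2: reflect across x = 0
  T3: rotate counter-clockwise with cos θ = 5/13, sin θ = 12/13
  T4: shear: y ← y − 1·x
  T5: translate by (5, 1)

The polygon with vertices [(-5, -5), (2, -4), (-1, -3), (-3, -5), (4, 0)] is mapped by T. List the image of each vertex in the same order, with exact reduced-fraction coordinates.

image vertices: (120/13, 11/26), (115/13, -86/13), (100/13, -45/26), (122/13, -51/26), (69/13, -49/13)

T1 shear: y ← y − 1/2·x: (-5, -5) → (-5, -5/2); (2, -4) → (2, -5); (-1, -3) → (-1, -5/2); (-3, -5) → (-3, -7/2); (4, 0) → (4, -2)
T2 reflect across x = 0: (-5, -5/2) → (5, -5/2); (2, -5) → (-2, -5); (-1, -5/2) → (1, -5/2); (-3, -7/2) → (3, -7/2); (4, -2) → (-4, -2)
T3 rotate counter-clockwise with cos θ = 5/13, sin θ = 12/13: (5, -5/2) → (55/13, 95/26); (-2, -5) → (50/13, -49/13); (1, -5/2) → (35/13, -1/26); (3, -7/2) → (57/13, 37/26); (-4, -2) → (4/13, -58/13)
T4 shear: y ← y − 1·x: (55/13, 95/26) → (55/13, -15/26); (50/13, -49/13) → (50/13, -99/13); (35/13, -1/26) → (35/13, -71/26); (57/13, 37/26) → (57/13, -77/26); (4/13, -58/13) → (4/13, -62/13)
T5 translate by (5, 1): (55/13, -15/26) → (120/13, 11/26); (50/13, -99/13) → (115/13, -86/13); (35/13, -71/26) → (100/13, -45/26); (57/13, -77/26) → (122/13, -51/26); (4/13, -62/13) → (69/13, -49/13)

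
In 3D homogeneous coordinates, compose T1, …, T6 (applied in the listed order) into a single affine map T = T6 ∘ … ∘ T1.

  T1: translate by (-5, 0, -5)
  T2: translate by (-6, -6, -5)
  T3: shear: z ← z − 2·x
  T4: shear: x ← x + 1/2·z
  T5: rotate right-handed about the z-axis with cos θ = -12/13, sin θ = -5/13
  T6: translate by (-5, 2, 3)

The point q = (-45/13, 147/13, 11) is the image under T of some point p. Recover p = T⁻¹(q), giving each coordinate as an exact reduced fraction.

T1 = [1 0 0 -5; 0 1 0 0; 0 0 1 -5; 0 0 0 1]
T2·T1 = [1 0 0 -11; 0 1 0 -6; 0 0 1 -10; 0 0 0 1]
T3·…·T1 = [1 0 0 -11; 0 1 0 -6; -2 0 1 12; 0 0 0 1]
T4·…·T1 = [0 0 1/2 -5; 0 1 0 -6; -2 0 1 12; 0 0 0 1]
T5·…·T1 = [0 5/13 -6/13 30/13; 0 -12/13 -5/26 97/13; -2 0 1 12; 0 0 0 1]
T6·…·T1 = [0 5/13 -6/13 -35/13; 0 -12/13 -5/26 123/13; -2 0 1 15; 0 0 0 1]
det M = 1; M⁻¹ = [-12/13 -5/13 -1/2 225/26; 5/13 -12/13 0 127/13; -24/13 -10/13 0 30/13; 0 0 0 1]
M⁻¹ · (-45/13, 147/13, 11)ᵀ = (2, -2, 0)ᵀ

p = (2, -2, 0)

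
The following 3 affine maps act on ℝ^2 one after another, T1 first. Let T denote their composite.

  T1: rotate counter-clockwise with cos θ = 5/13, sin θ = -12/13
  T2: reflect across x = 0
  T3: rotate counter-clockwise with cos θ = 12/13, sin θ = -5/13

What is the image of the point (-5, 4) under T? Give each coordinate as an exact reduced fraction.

T1 rotate counter-clockwise with cos θ = 5/13, sin θ = -12/13: (-5, 4) → (23/13, 80/13)
T2 reflect across x = 0: (23/13, 80/13) → (-23/13, 80/13)
T3 rotate counter-clockwise with cos θ = 12/13, sin θ = -5/13: (-23/13, 80/13) → (124/169, 1075/169)

T(p) = (124/169, 1075/169)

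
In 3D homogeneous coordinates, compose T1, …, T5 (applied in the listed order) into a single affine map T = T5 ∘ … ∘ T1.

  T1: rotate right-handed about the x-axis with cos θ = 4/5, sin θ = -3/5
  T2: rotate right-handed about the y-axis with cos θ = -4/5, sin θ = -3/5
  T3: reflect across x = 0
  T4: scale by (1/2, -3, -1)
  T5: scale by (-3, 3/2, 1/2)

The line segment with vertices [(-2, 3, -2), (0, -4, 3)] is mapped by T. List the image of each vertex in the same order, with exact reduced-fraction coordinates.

image vertices: (273/50, -27/5, -19/25), (-108/25, 63/10, 48/25)

T1 rotate right-handed about the x-axis with cos θ = 4/5, sin θ = -3/5: (-2, 3, -2) → (-2, 6/5, -17/5); (0, -4, 3) → (0, -7/5, 24/5)
T2 rotate right-handed about the y-axis with cos θ = -4/5, sin θ = -3/5: (-2, 6/5, -17/5) → (91/25, 6/5, 38/25); (0, -7/5, 24/5) → (-72/25, -7/5, -96/25)
T3 reflect across x = 0: (91/25, 6/5, 38/25) → (-91/25, 6/5, 38/25); (-72/25, -7/5, -96/25) → (72/25, -7/5, -96/25)
T4 scale by (1/2, -3, -1): (-91/25, 6/5, 38/25) → (-91/50, -18/5, -38/25); (72/25, -7/5, -96/25) → (36/25, 21/5, 96/25)
T5 scale by (-3, 3/2, 1/2): (-91/50, -18/5, -38/25) → (273/50, -27/5, -19/25); (36/25, 21/5, 96/25) → (-108/25, 63/10, 48/25)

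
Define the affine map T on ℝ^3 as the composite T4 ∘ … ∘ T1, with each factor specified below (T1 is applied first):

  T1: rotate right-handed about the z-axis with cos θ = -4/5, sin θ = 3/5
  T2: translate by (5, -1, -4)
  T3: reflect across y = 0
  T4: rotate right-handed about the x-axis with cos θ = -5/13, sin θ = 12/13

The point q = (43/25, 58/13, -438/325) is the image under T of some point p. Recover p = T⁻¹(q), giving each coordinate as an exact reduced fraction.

p = (5, -6/5, 2/5)

T1 = [-4/5 -3/5 0 0; 3/5 -4/5 0 0; 0 0 1 0; 0 0 0 1]
T2·T1 = [-4/5 -3/5 0 5; 3/5 -4/5 0 -1; 0 0 1 -4; 0 0 0 1]
T3·…·T1 = [-4/5 -3/5 0 5; -3/5 4/5 0 1; 0 0 1 -4; 0 0 0 1]
T4·…·T1 = [-4/5 -3/5 0 5; 3/13 -4/13 -12/13 43/13; -36/65 48/65 -5/13 32/13; 0 0 0 1]
det M = -1; M⁻¹ = [-4/5 3/13 -36/65 23/5; -3/5 -4/13 48/65 11/5; 0 -12/13 -5/13 4; 0 0 0 1]
M⁻¹ · (43/25, 58/13, -438/325)ᵀ = (5, -6/5, 2/5)ᵀ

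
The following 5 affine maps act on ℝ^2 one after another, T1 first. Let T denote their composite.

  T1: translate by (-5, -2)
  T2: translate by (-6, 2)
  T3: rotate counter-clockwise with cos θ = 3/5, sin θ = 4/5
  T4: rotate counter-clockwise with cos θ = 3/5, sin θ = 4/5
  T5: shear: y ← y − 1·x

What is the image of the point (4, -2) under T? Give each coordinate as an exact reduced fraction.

T(p) = (97/25, -251/25)

T1 translate by (-5, -2): (4, -2) → (-1, -4)
T2 translate by (-6, 2): (-1, -4) → (-7, -2)
T3 rotate counter-clockwise with cos θ = 3/5, sin θ = 4/5: (-7, -2) → (-13/5, -34/5)
T4 rotate counter-clockwise with cos θ = 3/5, sin θ = 4/5: (-13/5, -34/5) → (97/25, -154/25)
T5 shear: y ← y − 1·x: (97/25, -154/25) → (97/25, -251/25)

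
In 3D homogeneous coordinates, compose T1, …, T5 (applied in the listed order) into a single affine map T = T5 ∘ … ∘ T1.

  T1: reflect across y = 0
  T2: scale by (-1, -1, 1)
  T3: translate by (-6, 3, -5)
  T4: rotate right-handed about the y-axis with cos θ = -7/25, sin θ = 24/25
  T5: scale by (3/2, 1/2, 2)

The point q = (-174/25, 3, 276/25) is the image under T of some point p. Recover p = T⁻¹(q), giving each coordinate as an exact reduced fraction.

p = (-2, 3, -1)

T1 = [1 0 0 0; 0 -1 0 0; 0 0 1 0; 0 0 0 1]
T2·T1 = [-1 0 0 0; 0 1 0 0; 0 0 1 0; 0 0 0 1]
T3·…·T1 = [-1 0 0 -6; 0 1 0 3; 0 0 1 -5; 0 0 0 1]
T4·…·T1 = [7/25 0 24/25 -78/25; 0 1 0 3; 24/25 0 -7/25 179/25; 0 0 0 1]
T5·…·T1 = [21/50 0 36/25 -117/25; 0 1/2 0 3/2; 48/25 0 -14/25 358/25; 0 0 0 1]
det M = -3/2; M⁻¹ = [14/75 0 12/25 -6; 0 2 0 -3; 16/25 0 -7/50 5; 0 0 0 1]
M⁻¹ · (-174/25, 3, 276/25)ᵀ = (-2, 3, -1)ᵀ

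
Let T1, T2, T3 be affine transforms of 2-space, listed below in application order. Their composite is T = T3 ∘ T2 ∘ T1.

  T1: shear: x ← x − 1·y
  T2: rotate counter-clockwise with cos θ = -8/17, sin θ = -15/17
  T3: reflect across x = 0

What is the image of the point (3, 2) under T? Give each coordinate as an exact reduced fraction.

T(p) = (-22/17, -31/17)

T1 shear: x ← x − 1·y: (3, 2) → (1, 2)
T2 rotate counter-clockwise with cos θ = -8/17, sin θ = -15/17: (1, 2) → (22/17, -31/17)
T3 reflect across x = 0: (22/17, -31/17) → (-22/17, -31/17)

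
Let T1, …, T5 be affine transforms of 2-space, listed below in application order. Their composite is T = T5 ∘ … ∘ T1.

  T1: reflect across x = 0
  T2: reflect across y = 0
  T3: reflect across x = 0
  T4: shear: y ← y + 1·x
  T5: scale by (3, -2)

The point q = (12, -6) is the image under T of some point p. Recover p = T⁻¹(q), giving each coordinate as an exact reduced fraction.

p = (4, 1)

T1 = [-1 0 0; 0 1 0; 0 0 1]
T2·T1 = [-1 0 0; 0 -1 0; 0 0 1]
T3·…·T1 = [1 0 0; 0 -1 0; 0 0 1]
T4·…·T1 = [1 0 0; 1 -1 0; 0 0 1]
T5·…·T1 = [3 0 0; -2 2 0; 0 0 1]
det M = 6; M⁻¹ = [1/3 0 0; 1/3 1/2 0; 0 0 1]
M⁻¹ · (12, -6)ᵀ = (4, 1)ᵀ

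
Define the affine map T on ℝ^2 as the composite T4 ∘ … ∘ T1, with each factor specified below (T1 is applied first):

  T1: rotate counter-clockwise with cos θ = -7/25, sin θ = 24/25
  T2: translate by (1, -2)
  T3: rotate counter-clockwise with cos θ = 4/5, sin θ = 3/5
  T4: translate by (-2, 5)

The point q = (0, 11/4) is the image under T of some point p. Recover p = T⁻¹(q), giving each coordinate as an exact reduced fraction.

p = (-3/4, 1)

T1 = [-7/25 -24/25 0; 24/25 -7/25 0; 0 0 1]
T2·T1 = [-7/25 -24/25 1; 24/25 -7/25 -2; 0 0 1]
T3·…·T1 = [-4/5 -3/5 2; 3/5 -4/5 -1; 0 0 1]
T4·…·T1 = [-4/5 -3/5 0; 3/5 -4/5 4; 0 0 1]
det M = 1; M⁻¹ = [-4/5 3/5 -12/5; -3/5 -4/5 16/5; 0 0 1]
M⁻¹ · (0, 11/4)ᵀ = (-3/4, 1)ᵀ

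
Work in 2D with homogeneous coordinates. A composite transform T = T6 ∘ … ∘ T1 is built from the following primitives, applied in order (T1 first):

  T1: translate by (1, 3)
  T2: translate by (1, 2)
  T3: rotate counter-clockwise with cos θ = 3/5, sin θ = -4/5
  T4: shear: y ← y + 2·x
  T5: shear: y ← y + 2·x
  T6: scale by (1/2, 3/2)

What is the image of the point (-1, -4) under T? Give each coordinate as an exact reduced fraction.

T(p) = (7/10, 81/10)

T1 translate by (1, 3): (-1, -4) → (0, -1)
T2 translate by (1, 2): (0, -1) → (1, 1)
T3 rotate counter-clockwise with cos θ = 3/5, sin θ = -4/5: (1, 1) → (7/5, -1/5)
T4 shear: y ← y + 2·x: (7/5, -1/5) → (7/5, 13/5)
T5 shear: y ← y + 2·x: (7/5, 13/5) → (7/5, 27/5)
T6 scale by (1/2, 3/2): (7/5, 27/5) → (7/10, 81/10)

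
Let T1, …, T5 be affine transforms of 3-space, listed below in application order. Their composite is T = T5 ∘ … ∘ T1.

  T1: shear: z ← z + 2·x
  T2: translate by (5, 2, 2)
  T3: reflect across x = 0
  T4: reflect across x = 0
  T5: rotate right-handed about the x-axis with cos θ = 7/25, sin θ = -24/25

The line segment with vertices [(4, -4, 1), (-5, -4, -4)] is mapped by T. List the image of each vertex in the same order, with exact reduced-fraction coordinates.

T1 shear: z ← z + 2·x: (4, -4, 1) → (4, -4, 9); (-5, -4, -4) → (-5, -4, -14)
T2 translate by (5, 2, 2): (4, -4, 9) → (9, -2, 11); (-5, -4, -14) → (0, -2, -12)
T3 reflect across x = 0: (9, -2, 11) → (-9, -2, 11); (0, -2, -12) → (0, -2, -12)
T4 reflect across x = 0: (-9, -2, 11) → (9, -2, 11); (0, -2, -12) → (0, -2, -12)
T5 rotate right-handed about the x-axis with cos θ = 7/25, sin θ = -24/25: (9, -2, 11) → (9, 10, 5); (0, -2, -12) → (0, -302/25, -36/25)

image vertices: (9, 10, 5), (0, -302/25, -36/25)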